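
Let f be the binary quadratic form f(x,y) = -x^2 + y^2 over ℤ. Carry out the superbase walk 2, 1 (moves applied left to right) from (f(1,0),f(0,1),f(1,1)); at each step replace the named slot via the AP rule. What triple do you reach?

start (-1,1,0) = (f(1,0),f(0,1),f(1,1))
replace slot 2: 2·((-1)+0) − 1 = -3 → (-1,-3,0)
replace slot 1: 2·((-3)+0) − (-1) = -5 → (-5,-3,0)

-5,-3,0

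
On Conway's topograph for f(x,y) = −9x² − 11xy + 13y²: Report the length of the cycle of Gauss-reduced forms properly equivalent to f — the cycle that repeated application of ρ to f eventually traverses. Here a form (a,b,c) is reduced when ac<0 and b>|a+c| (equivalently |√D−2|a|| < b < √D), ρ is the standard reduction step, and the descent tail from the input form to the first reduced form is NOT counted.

D = 589, ⌊√D⌋ = 24
descent: ρ → (13,11,-9)  [lands on river]
river: ρ → (-9,7,15)
river: ρ → (15,23,-1)
river: ρ → (-1,23,15)
river: ρ → (15,7,-9)
river: ρ → (-9,11,13)
river: ρ → (13,15,-7)
river: ρ → (-7,13,15)
river: ρ → (15,17,-5)
river: ρ → (-5,23,3)
river: ρ → (3,19,-19)
river: ρ → (-19,19,3)
river: ρ → (3,23,-5)
river: ρ → (-5,17,15)
river: ρ → (15,13,-7)
river: ρ → (-7,15,13)
ρ-cycle length = 16 (tail of 1 descent step not counted)

16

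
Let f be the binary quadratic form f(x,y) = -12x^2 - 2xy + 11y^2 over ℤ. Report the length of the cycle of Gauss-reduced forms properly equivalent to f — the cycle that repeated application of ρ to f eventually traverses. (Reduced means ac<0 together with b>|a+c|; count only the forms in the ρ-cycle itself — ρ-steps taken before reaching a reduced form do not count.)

D = 532, ⌊√D⌋ = 23
descent: ρ → (11,2,-12)  [lands on river]
river: ρ → (-12,22,1)
river: ρ → (1,22,-12)
river: ρ → (-12,2,11)
river: ρ → (11,20,-3)
river: ρ → (-3,22,4)
river: ρ → (4,18,-13)
river: ρ → (-13,8,9)
river: ρ → (9,10,-12)
river: ρ → (-12,14,7)
river: ρ → (7,14,-12)
river: ρ → (-12,10,9)
river: ρ → (9,8,-13)
river: ρ → (-13,18,4)
river: ρ → (4,22,-3)
river: ρ → (-3,20,11)
ρ-cycle length = 16 (tail of 1 descent step not counted)

16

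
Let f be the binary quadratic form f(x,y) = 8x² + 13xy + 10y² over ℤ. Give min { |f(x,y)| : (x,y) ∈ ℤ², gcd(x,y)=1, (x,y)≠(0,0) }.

translate: b→-3 (≡13 mod 16), so (8,13,10)→(8,-3,5)
flip: (8,-3,5)→(5,3,8)
reduced (well bottom): (5,3,8) with a≤c, −a<b≤a
well minimum = a = 5

5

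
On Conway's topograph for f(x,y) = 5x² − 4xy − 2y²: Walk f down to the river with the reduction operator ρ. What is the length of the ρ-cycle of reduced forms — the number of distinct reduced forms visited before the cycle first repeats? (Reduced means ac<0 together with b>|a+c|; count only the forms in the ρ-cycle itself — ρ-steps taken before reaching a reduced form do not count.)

D = 56, ⌊√D⌋ = 7
descent: ρ → (-2,4,5)  [lands on river]
river: ρ → (5,6,-1)
river: ρ → (-1,6,5)
river: ρ → (5,4,-2)
ρ-cycle length = 4 (tail of 1 descent step not counted)

4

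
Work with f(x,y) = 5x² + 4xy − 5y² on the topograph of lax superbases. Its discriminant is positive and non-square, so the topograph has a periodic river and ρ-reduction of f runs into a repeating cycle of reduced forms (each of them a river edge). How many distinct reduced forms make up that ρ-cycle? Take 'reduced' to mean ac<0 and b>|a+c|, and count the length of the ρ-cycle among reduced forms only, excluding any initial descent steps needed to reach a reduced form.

D = 116, ⌊√D⌋ = 10
river: ρ → (-5,6,4)
river: ρ → (4,10,-1)
river: ρ → (-1,10,4)
river: ρ → (4,6,-5)
river: ρ → (-5,4,5)
river: ρ → (5,6,-4)
river: ρ → (-4,10,1)
river: ρ → (1,10,-4)
river: ρ → (-4,6,5)
river: ρ → (5,4,-5)
ρ-cycle length = 10 (tail of 0 descent steps not counted)

10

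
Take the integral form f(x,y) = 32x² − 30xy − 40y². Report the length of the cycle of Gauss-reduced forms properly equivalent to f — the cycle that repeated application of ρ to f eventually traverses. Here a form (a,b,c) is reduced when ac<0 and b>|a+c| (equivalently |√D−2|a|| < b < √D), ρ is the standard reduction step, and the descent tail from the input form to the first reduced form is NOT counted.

D = 6020, ⌊√D⌋ = 77
descent: ρ → (-40,30,32)  [lands on river]
river: ρ → (32,34,-38)
river: ρ → (-38,42,28)
river: ρ → (28,70,-10)
river: ρ → (-10,70,28)
river: ρ → (28,42,-38)
river: ρ → (-38,34,32)
river: ρ → (32,30,-40)
river: ρ → (-40,50,22)
river: ρ → (22,38,-52)
river: ρ → (-52,66,8)
river: ρ → (8,62,-68)
river: ρ → (-68,74,2)
river: ρ → (2,74,-68)
river: ρ → (-68,62,8)
river: ρ → (8,66,-52)
river: ρ → (-52,38,22)
river: ρ → (22,50,-40)
ρ-cycle length = 18 (tail of 1 descent step not counted)

18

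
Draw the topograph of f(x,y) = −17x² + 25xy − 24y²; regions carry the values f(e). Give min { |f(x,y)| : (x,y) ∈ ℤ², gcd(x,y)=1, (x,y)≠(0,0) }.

translate: b→9 (≡-25 mod 34), so (17,-25,24)→(17,9,16)
flip: (17,9,16)→(16,-9,17)
reduced (well bottom): (16,-9,17) with a≤c, −a<b≤a
well minimum |f| = |-16| = 16 (negative-definite)

16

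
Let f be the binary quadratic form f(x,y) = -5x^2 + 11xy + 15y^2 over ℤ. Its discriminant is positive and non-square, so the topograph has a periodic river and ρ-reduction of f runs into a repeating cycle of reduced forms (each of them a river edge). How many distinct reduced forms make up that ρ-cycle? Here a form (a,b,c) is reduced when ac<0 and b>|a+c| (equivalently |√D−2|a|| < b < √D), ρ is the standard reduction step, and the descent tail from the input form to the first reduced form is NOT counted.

D = 421, ⌊√D⌋ = 20
river: ρ → (15,19,-1)
river: ρ → (-1,19,15)
river: ρ → (15,11,-5)
river: ρ → (-5,19,3)
river: ρ → (3,17,-11)
river: ρ → (-11,5,9)
river: ρ → (9,13,-7)
river: ρ → (-7,15,7)
river: ρ → (7,13,-9)
river: ρ → (-9,5,11)
river: ρ → (11,17,-3)
river: ρ → (-3,19,5)
river: ρ → (5,11,-15)
river: ρ → (-15,19,1)
river: ρ → (1,19,-15)
river: ρ → (-15,11,5)
river: ρ → (5,19,-3)
river: ρ → (-3,17,11)
river: ρ → (11,5,-9)
river: ρ → (-9,13,7)
river: ρ → (7,15,-7)
river: ρ → (-7,13,9)
river: ρ → (9,5,-11)
river: ρ → (-11,17,3)
river: ρ → (3,19,-5)
river: ρ → (-5,11,15)
ρ-cycle length = 26 (tail of 0 descent steps not counted)

26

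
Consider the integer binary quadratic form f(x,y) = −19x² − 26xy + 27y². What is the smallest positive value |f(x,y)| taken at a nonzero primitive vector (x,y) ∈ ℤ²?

descent: ρ → (27,26,-19)  [lands on river]
river: ρ → (-19,50,3)
river: ρ → (3,52,-2)
river: ρ → (-2,52,3)
river: ρ → (3,50,-19)
river: ρ → (-19,26,27)
river: ρ → (27,28,-18)
river: ρ → (-18,44,11)
river: ρ → (11,44,-18)
river: ρ → (-18,28,27)
closes: descent 1, river 10
min |a| on river = 2

2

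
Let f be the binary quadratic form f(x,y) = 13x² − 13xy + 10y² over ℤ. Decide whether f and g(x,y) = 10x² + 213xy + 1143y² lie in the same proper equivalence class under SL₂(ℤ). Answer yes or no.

D₁ = -351, D₂ = -351
f: translate: b→13 (≡-13 mod 26), so (13,-13,10)→(13,13,10)
f: flip: (13,13,10)→(10,-13,13)
f: translate: b→7 (≡-13 mod 20), so (10,-13,13)→(10,7,10)
f: reduced (well bottom): (10,7,10) with a≤c, −a<b≤a
g: translate: b→-7 (≡213 mod 20), so (10,213,1143)→(10,-7,10)
g: flip: (10,-7,10)→(10,7,10)
g: reduced (well bottom): (10,7,10) with a≤c, −a<b≤a
reduced forms (10, 7, 10) vs (10, 7, 10) ⇒ equivalent

yes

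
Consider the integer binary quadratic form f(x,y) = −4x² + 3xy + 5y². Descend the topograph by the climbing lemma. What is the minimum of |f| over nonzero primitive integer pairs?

river: ρ → (5,7,-2)
river: ρ → (-2,9,1)
river: ρ → (1,9,-2)
river: ρ → (-2,7,5)
river: ρ → (5,3,-4)
river: ρ → (-4,5,4)
river: ρ → (4,3,-5)
river: ρ → (-5,7,2)
river: ρ → (2,9,-1)
river: ρ → (-1,9,2)
river: ρ → (2,7,-5)
river: ρ → (-5,3,4)
river: ρ → (4,5,-4)
river: ρ → (-4,3,5)
closes: descent 0, river 14
min |a| on river = 1

1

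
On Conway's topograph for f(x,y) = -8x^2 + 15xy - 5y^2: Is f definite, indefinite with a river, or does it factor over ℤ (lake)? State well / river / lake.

D = b²−4ac = 15² − 4·(-8)·(-5) = 65
D > 0 non-square ⇒ indefinite ⇒ periodic river

river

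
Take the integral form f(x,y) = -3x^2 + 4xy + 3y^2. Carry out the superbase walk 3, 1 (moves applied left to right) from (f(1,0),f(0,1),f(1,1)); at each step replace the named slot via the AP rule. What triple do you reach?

start (-3,3,4) = (f(1,0),f(0,1),f(1,1))
replace slot 3: 2·((-3)+3) − 4 = -4 → (-3,3,-4)
replace slot 1: 2·(3+(-4)) − (-3) = 1 → (1,3,-4)

1,3,-4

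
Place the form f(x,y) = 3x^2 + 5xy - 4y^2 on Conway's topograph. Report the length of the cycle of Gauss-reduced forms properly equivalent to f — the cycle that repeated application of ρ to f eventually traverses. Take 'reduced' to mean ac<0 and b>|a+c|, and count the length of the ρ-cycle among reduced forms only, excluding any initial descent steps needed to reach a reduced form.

D = 73, ⌊√D⌋ = 8
river: ρ → (-4,3,4)
river: ρ → (4,5,-3)
river: ρ → (-3,7,2)
river: ρ → (2,5,-6)
river: ρ → (-6,7,1)
river: ρ → (1,7,-6)
river: ρ → (-6,5,2)
river: ρ → (2,7,-3)
river: ρ → (-3,5,4)
river: ρ → (4,3,-4)
river: ρ → (-4,5,3)
river: ρ → (3,7,-2)
river: ρ → (-2,5,6)
river: ρ → (6,7,-1)
river: ρ → (-1,7,6)
river: ρ → (6,5,-2)
river: ρ → (-2,7,3)
river: ρ → (3,5,-4)
ρ-cycle length = 18 (tail of 0 descent steps not counted)

18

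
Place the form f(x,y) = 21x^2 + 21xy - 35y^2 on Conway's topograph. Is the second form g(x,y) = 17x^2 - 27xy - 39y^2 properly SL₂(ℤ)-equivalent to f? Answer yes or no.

D₁ = 3381, D₂ = 3381
river cycle of f (length 4): (-35, 49, 7), (7, 49, -35), (-35, 21, 21), (21, 21, -35)
river cycle of g (length 12): (-39, 27, 17), (17, 41, -25), (-25, 9, 33), (33, 57, -1), (-1, 57, 33), (33, 9, -25), (-25, 41, 17), (17, 27, -39), (-39, 51, 5), (5, 49, -49), … (2 more)
cycles differ ⇒ inequivalent

no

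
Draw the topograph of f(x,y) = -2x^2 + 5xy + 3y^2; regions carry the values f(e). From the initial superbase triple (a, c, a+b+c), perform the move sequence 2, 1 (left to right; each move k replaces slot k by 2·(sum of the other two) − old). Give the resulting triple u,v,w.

start (-2,3,6) = (f(1,0),f(0,1),f(1,1))
replace slot 2: 2·((-2)+6) − 3 = 5 → (-2,5,6)
replace slot 1: 2·(5+6) − (-2) = 24 → (24,5,6)

24,5,6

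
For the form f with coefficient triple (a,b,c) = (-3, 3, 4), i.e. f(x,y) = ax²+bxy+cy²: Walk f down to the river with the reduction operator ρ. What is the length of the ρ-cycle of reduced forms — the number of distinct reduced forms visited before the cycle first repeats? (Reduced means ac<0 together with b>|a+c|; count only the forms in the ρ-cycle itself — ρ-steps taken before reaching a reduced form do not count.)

D = 57, ⌊√D⌋ = 7
river: ρ → (4,5,-2)
river: ρ → (-2,7,1)
river: ρ → (1,7,-2)
river: ρ → (-2,5,4)
river: ρ → (4,3,-3)
river: ρ → (-3,3,4)
ρ-cycle length = 6 (tail of 0 descent steps not counted)

6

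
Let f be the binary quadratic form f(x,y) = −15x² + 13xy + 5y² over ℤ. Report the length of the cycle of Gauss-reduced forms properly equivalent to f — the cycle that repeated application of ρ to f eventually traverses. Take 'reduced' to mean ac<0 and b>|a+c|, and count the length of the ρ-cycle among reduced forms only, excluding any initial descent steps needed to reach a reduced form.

D = 469, ⌊√D⌋ = 21
river: ρ → (5,17,-9)
river: ρ → (-9,19,3)
river: ρ → (3,17,-15)
river: ρ → (-15,13,5)
ρ-cycle length = 4 (tail of 0 descent steps not counted)

4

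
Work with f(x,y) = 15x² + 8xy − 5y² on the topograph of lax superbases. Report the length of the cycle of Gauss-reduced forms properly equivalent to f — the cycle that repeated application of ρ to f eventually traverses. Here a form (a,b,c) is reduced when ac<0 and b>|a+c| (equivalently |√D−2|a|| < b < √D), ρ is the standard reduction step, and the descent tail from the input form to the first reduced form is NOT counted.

D = 364, ⌊√D⌋ = 19
descent: ρ → (-5,12,11)  [lands on river]
river: ρ → (11,10,-6)
river: ρ → (-6,14,7)
river: ρ → (7,14,-6)
river: ρ → (-6,10,11)
river: ρ → (11,12,-5)
river: ρ → (-5,18,2)
river: ρ → (2,18,-5)
ρ-cycle length = 8 (tail of 1 descent step not counted)

8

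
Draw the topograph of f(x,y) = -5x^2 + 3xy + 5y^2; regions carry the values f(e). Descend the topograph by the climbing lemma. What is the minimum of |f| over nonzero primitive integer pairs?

river: ρ → (5,7,-3)
river: ρ → (-3,5,7)
river: ρ → (7,9,-1)
river: ρ → (-1,9,7)
river: ρ → (7,5,-3)
river: ρ → (-3,7,5)
river: ρ → (5,3,-5)
river: ρ → (-5,7,3)
river: ρ → (3,5,-7)
river: ρ → (-7,9,1)
river: ρ → (1,9,-7)
river: ρ → (-7,5,3)
river: ρ → (3,7,-5)
river: ρ → (-5,3,5)
closes: descent 0, river 14
min |a| on river = 1

1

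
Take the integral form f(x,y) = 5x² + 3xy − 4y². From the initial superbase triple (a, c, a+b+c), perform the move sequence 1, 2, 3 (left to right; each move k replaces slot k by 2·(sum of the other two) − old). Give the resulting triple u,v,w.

start (5,-4,4) = (f(1,0),f(0,1),f(1,1))
replace slot 1: 2·((-4)+4) − 5 = -5 → (-5,-4,4)
replace slot 2: 2·((-5)+4) − (-4) = 2 → (-5,2,4)
replace slot 3: 2·((-5)+2) − 4 = -10 → (-5,2,-10)

-5,2,-10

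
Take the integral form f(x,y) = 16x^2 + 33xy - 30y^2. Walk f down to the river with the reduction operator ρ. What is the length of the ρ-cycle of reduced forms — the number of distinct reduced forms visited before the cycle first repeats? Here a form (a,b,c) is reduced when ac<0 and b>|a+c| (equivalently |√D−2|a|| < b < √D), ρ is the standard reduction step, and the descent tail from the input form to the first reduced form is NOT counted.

D = 3009, ⌊√D⌋ = 54
river: ρ → (-30,27,19)
river: ρ → (19,49,-8)
river: ρ → (-8,47,25)
river: ρ → (25,53,-2)
river: ρ → (-2,51,51)
river: ρ → (51,51,-2)
river: ρ → (-2,53,25)
river: ρ → (25,47,-8)
river: ρ → (-8,49,19)
river: ρ → (19,27,-30)
river: ρ → (-30,33,16)
river: ρ → (16,31,-32)
river: ρ → (-32,33,15)
river: ρ → (15,27,-38)
river: ρ → (-38,49,4)
river: ρ → (4,47,-50)
river: ρ → (-50,53,1)
river: ρ → (1,53,-50)
river: ρ → (-50,47,4)
river: ρ → (4,49,-38)
river: ρ → (-38,27,15)
river: ρ → (15,33,-32)
river: ρ → (-32,31,16)
river: ρ → (16,33,-30)
ρ-cycle length = 24 (tail of 0 descent steps not counted)

24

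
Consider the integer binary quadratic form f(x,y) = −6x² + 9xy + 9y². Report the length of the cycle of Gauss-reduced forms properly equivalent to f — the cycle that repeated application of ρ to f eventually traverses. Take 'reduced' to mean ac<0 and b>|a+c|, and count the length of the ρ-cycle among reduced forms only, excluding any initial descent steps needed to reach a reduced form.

D = 297, ⌊√D⌋ = 17
river: ρ → (9,9,-6)
river: ρ → (-6,15,3)
river: ρ → (3,15,-6)
river: ρ → (-6,9,9)
ρ-cycle length = 4 (tail of 0 descent steps not counted)

4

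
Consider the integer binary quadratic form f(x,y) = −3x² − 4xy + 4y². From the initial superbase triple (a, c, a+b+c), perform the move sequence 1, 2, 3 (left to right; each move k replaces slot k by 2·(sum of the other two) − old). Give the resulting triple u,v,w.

start (-3,4,-3) = (f(1,0),f(0,1),f(1,1))
replace slot 1: 2·(4+(-3)) − (-3) = 5 → (5,4,-3)
replace slot 2: 2·(5+(-3)) − 4 = 0 → (5,0,-3)
replace slot 3: 2·(5+0) − (-3) = 13 → (5,0,13)

5,0,13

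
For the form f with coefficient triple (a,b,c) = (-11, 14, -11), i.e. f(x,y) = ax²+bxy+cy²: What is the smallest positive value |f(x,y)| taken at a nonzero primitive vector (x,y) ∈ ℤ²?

translate: b→8 (≡-14 mod 22), so (11,-14,11)→(11,8,8)
flip: (11,8,8)→(8,-8,11)
translate: b→8 (≡-8 mod 16), so (8,-8,11)→(8,8,11)
reduced (well bottom): (8,8,11) with a≤c, −a<b≤a
well minimum |f| = |-8| = 8 (negative-definite)

8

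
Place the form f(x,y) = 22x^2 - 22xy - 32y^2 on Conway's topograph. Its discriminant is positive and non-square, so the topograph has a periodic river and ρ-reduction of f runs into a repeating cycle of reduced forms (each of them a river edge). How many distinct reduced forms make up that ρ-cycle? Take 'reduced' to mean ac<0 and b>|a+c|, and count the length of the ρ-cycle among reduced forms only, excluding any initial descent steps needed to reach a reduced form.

D = 3300, ⌊√D⌋ = 57
descent: ρ → (-32,22,22)  [lands on river]
river: ρ → (22,22,-32)
river: ρ → (-32,42,12)
river: ρ → (12,54,-8)
river: ρ → (-8,42,48)
river: ρ → (48,54,-2)
river: ρ → (-2,54,48)
river: ρ → (48,42,-8)
river: ρ → (-8,54,12)
river: ρ → (12,42,-32)
ρ-cycle length = 10 (tail of 1 descent step not counted)

10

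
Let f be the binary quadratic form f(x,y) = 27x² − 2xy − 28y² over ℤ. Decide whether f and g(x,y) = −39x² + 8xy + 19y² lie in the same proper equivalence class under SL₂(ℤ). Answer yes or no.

D₁ = 3028, D₂ = 3028
river cycle of f (length 22): (-28, 2, 27), (27, 52, -3), (-3, 50, 44), (44, 38, -9), (-9, 52, 9), (9, 38, -44), (-44, 50, 3), (3, 52, -27), (-27, 2, 28), (28, 54, -1), … (12 more)
river cycle of g (length 30): (19, 30, -28), (-28, 26, 21), (21, 16, -33), (-33, 50, 4), (4, 54, -7), (-7, 44, 39), (39, 34, -12), (-12, 38, 33), (33, 28, -17), (-17, 40, 21), … (20 more)
cycles differ ⇒ inequivalent

no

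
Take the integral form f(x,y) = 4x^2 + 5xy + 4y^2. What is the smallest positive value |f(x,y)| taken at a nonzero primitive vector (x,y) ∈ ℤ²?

translate: b→-3 (≡5 mod 8), so (4,5,4)→(4,-3,3)
flip: (4,-3,3)→(3,3,4)
reduced (well bottom): (3,3,4) with a≤c, −a<b≤a
well minimum = a = 3

3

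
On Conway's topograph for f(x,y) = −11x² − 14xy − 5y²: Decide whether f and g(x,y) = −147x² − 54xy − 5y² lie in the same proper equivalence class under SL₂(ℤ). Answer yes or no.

D₁ = -24, D₂ = -24
f is negative-definite; reduce −f:
−f: translate: b→-8 (≡14 mod 22), so (11,14,5)→(11,-8,2)
−f: flip: (11,-8,2)→(2,8,11)
−f: translate: b→0 (≡8 mod 4), so (2,8,11)→(2,0,3)
−f: reduced (well bottom): (2,0,3) with a≤c, −a<b≤a
flip sign back: reduced form of f is (-2,0,-3)
g is negative-definite; reduce −g:
−g: flip: (147,54,5)→(5,-54,147)
−g: translate: b→-4 (≡-54 mod 10), so (5,-54,147)→(5,-4,2)
−g: flip: (5,-4,2)→(2,4,5)
−g: translate: b→0 (≡4 mod 4), so (2,4,5)→(2,0,3)
−g: reduced (well bottom): (2,0,3) with a≤c, −a<b≤a
flip sign back: reduced form of g is (-2,0,-3)
reduced forms (-2, 0, -3) vs (-2, 0, -3) ⇒ equivalent

yes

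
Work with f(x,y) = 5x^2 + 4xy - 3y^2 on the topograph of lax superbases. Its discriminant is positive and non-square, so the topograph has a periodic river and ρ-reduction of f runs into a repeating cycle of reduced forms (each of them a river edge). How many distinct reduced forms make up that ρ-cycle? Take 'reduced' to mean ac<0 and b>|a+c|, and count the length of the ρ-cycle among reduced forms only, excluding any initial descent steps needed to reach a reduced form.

D = 76, ⌊√D⌋ = 8
river: ρ → (-3,8,1)
river: ρ → (1,8,-3)
river: ρ → (-3,4,5)
river: ρ → (5,6,-2)
river: ρ → (-2,6,5)
river: ρ → (5,4,-3)
ρ-cycle length = 6 (tail of 0 descent steps not counted)

6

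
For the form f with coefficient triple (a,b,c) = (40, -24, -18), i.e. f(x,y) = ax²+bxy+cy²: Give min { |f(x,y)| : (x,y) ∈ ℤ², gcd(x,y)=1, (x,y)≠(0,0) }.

descent: ρ → (-18,24,40)  [lands on river]
river: ρ → (40,56,-2)
river: ρ → (-2,56,40)
river: ρ → (40,24,-18)
river: ρ → (-18,48,16)
river: ρ → (16,48,-18)
closes: descent 1, river 6
min |a| on river = 2

2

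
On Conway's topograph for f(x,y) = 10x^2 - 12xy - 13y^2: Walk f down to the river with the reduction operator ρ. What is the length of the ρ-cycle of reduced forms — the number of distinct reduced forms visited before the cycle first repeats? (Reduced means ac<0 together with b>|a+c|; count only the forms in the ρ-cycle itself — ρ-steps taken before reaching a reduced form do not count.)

D = 664, ⌊√D⌋ = 25
descent: ρ → (-13,12,10)  [lands on river]
river: ρ → (10,8,-15)
river: ρ → (-15,22,3)
river: ρ → (3,20,-22)
river: ρ → (-22,24,1)
river: ρ → (1,24,-22)
river: ρ → (-22,20,3)
river: ρ → (3,22,-15)
river: ρ → (-15,8,10)
river: ρ → (10,12,-13)
river: ρ → (-13,14,9)
river: ρ → (9,22,-5)
river: ρ → (-5,18,17)
river: ρ → (17,16,-6)
river: ρ → (-6,20,11)
river: ρ → (11,24,-2)
river: ρ → (-2,24,11)
river: ρ → (11,20,-6)
river: ρ → (-6,16,17)
river: ρ → (17,18,-5)
river: ρ → (-5,22,9)
river: ρ → (9,14,-13)
ρ-cycle length = 22 (tail of 1 descent step not counted)

22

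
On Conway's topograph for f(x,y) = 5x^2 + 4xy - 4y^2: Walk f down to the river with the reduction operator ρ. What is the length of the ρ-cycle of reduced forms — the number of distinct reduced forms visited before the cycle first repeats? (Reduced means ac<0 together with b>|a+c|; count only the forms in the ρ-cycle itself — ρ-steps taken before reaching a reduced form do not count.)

D = 96, ⌊√D⌋ = 9
river: ρ → (-4,4,5)
river: ρ → (5,6,-3)
river: ρ → (-3,6,5)
river: ρ → (5,4,-4)
ρ-cycle length = 4 (tail of 0 descent steps not counted)

4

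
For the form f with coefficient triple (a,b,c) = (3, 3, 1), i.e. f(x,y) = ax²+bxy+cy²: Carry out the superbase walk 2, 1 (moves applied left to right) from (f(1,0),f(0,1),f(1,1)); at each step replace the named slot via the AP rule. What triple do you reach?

start (3,1,7) = (f(1,0),f(0,1),f(1,1))
replace slot 2: 2·(3+7) − 1 = 19 → (3,19,7)
replace slot 1: 2·(19+7) − 3 = 49 → (49,19,7)

49,19,7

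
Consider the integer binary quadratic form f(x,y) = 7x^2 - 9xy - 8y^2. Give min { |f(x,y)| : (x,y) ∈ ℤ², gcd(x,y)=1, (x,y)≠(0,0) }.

descent: ρ → (-8,9,7)  [lands on river]
river: ρ → (7,5,-10)
river: ρ → (-10,15,2)
river: ρ → (2,17,-2)
river: ρ → (-2,15,10)
river: ρ → (10,5,-7)
river: ρ → (-7,9,8)
river: ρ → (8,7,-8)
closes: descent 1, river 8
min |a| on river = 2

2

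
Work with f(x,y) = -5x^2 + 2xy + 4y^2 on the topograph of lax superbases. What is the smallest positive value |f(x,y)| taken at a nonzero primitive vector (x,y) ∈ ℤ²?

river: ρ → (4,6,-3)
river: ρ → (-3,6,4)
river: ρ → (4,2,-5)
river: ρ → (-5,8,1)
river: ρ → (1,8,-5)
river: ρ → (-5,2,4)
closes: descent 0, river 6
min |a| on river = 1

1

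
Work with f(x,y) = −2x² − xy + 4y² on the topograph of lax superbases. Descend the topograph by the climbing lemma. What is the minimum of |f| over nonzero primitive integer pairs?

descent: ρ → (4,1,-2)
descent: ρ → (-2,3,3)  [lands on river]
river: ρ → (3,3,-2)
river: ρ → (-2,5,1)
river: ρ → (1,5,-2)
closes: descent 2, river 4
min |a| on river = 1

1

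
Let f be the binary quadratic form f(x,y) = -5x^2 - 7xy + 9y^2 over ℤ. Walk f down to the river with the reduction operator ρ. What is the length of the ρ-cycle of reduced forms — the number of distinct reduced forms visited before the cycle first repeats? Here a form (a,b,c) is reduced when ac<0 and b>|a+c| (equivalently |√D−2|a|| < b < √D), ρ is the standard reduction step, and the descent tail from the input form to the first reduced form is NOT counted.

D = 229, ⌊√D⌋ = 15
descent: ρ → (9,7,-5)  [lands on river]
river: ρ → (-5,13,3)
river: ρ → (3,11,-9)
river: ρ → (-9,7,5)
river: ρ → (5,13,-3)
river: ρ → (-3,11,9)
ρ-cycle length = 6 (tail of 1 descent step not counted)

6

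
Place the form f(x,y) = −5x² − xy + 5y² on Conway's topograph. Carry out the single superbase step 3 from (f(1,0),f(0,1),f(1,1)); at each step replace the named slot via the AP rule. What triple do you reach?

start (-5,5,-1) = (f(1,0),f(0,1),f(1,1))
replace slot 3: 2·((-5)+5) − (-1) = 1 → (-5,5,1)

-5,5,1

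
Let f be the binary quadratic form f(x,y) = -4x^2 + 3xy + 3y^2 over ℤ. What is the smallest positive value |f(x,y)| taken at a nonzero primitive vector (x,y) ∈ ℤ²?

river: ρ → (3,3,-4)
river: ρ → (-4,5,2)
river: ρ → (2,7,-1)
river: ρ → (-1,7,2)
river: ρ → (2,5,-4)
river: ρ → (-4,3,3)
closes: descent 0, river 6
min |a| on river = 1

1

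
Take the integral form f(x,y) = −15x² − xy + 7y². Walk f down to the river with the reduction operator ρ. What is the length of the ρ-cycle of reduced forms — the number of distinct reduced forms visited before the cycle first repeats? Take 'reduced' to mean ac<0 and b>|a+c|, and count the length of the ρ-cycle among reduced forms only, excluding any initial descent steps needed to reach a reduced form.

D = 421, ⌊√D⌋ = 20
descent: ρ → (7,15,-7)  [lands on river]
river: ρ → (-7,13,9)
river: ρ → (9,5,-11)
river: ρ → (-11,17,3)
river: ρ → (3,19,-5)
river: ρ → (-5,11,15)
river: ρ → (15,19,-1)
river: ρ → (-1,19,15)
river: ρ → (15,11,-5)
river: ρ → (-5,19,3)
river: ρ → (3,17,-11)
river: ρ → (-11,5,9)
river: ρ → (9,13,-7)
river: ρ → (-7,15,7)
river: ρ → (7,13,-9)
river: ρ → (-9,5,11)
river: ρ → (11,17,-3)
river: ρ → (-3,19,5)
river: ρ → (5,11,-15)
river: ρ → (-15,19,1)
river: ρ → (1,19,-15)
river: ρ → (-15,11,5)
river: ρ → (5,19,-3)
river: ρ → (-3,17,11)
river: ρ → (11,5,-9)
river: ρ → (-9,13,7)
ρ-cycle length = 26 (tail of 1 descent step not counted)

26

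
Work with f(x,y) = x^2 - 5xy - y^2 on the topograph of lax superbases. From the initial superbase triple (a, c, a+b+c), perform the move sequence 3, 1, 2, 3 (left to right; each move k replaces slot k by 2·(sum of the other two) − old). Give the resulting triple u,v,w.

start (1,-1,-5) = (f(1,0),f(0,1),f(1,1))
replace slot 3: 2·(1+(-1)) − (-5) = 5 → (1,-1,5)
replace slot 1: 2·((-1)+5) − 1 = 7 → (7,-1,5)
replace slot 2: 2·(7+5) − (-1) = 25 → (7,25,5)
replace slot 3: 2·(7+25) − 5 = 59 → (7,25,59)

7,25,59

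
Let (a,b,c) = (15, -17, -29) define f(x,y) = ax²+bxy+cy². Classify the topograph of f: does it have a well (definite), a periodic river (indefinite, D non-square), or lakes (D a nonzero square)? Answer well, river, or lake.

D = b²−4ac = (-17)² − 4·15·(-29) = 2029
D > 0 non-square ⇒ indefinite ⇒ periodic river

river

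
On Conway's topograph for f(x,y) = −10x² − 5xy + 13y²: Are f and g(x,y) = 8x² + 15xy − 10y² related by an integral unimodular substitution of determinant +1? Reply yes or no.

D₁ = 545, D₂ = 545
river cycle of f (length 8): (13, 5, -10), (-10, 15, 8), (8, 17, -8), (-8, 15, 10), (10, 5, -13), (-13, 21, 2), (2, 23, -2), (-2, 21, 13)
river cycle of g (length 8): (-10, 5, 13), (13, 21, -2), (-2, 23, 2), (2, 21, -13), (-13, 5, 10), (10, 15, -8), (-8, 17, 8), (8, 15, -10)
cycles differ ⇒ inequivalent

no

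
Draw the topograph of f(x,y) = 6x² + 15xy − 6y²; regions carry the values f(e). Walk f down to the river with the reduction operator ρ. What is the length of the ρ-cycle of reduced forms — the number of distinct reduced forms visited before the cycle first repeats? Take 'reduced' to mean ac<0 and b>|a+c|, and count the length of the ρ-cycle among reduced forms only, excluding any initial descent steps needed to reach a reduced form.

D = 369, ⌊√D⌋ = 19
river: ρ → (-6,9,12)
river: ρ → (12,15,-3)
river: ρ → (-3,15,12)
river: ρ → (12,9,-6)
river: ρ → (-6,15,6)
river: ρ → (6,9,-12)
river: ρ → (-12,15,3)
river: ρ → (3,15,-12)
river: ρ → (-12,9,6)
river: ρ → (6,15,-6)
ρ-cycle length = 10 (tail of 0 descent steps not counted)

10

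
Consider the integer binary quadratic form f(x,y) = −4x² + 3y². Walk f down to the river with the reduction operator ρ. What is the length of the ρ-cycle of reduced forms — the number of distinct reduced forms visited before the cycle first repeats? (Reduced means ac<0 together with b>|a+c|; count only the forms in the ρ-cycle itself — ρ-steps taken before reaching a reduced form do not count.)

D = 48, ⌊√D⌋ = 6
descent: ρ → (3,6,-1)  [lands on river]
river: ρ → (-1,6,3)
ρ-cycle length = 2 (tail of 1 descent step not counted)

2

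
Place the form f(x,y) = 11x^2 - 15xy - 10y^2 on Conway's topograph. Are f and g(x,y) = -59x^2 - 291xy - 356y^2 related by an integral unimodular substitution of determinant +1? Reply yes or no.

D₁ = 665, D₂ = 665
river cycle of f (length 10): (-10, 15, 11), (11, 7, -14), (-14, 21, 4), (4, 19, -19), (-19, 19, 4), (4, 21, -14), (-14, 7, 11), (11, 15, -10), (-10, 25, 1), (1, 25, -10)
river cycle of g (length 10): (-10, 15, 11), (11, 7, -14), (-14, 21, 4), (4, 19, -19), (-19, 19, 4), (4, 21, -14), (-14, 7, 11), (11, 15, -10), (-10, 25, 1), (1, 25, -10)
cycles coincide ⇒ equivalent

yes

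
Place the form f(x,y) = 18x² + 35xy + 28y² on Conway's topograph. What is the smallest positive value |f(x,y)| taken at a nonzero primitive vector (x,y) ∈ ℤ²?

translate: b→-1 (≡35 mod 36), so (18,35,28)→(18,-1,11)
flip: (18,-1,11)→(11,1,18)
reduced (well bottom): (11,1,18) with a≤c, −a<b≤a
well minimum = a = 11

11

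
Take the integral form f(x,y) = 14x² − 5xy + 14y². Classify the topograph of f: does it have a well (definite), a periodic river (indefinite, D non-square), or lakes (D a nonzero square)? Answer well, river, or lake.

D = b²−4ac = (-5)² − 4·14·14 = -759
D < 0 ⇒ definite ⇒ every region one sign ⇒ single well

well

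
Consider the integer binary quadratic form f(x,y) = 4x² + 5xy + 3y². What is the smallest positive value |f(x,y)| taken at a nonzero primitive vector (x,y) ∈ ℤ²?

translate: b→-3 (≡5 mod 8), so (4,5,3)→(4,-3,2)
flip: (4,-3,2)→(2,3,4)
translate: b→-1 (≡3 mod 4), so (2,3,4)→(2,-1,3)
reduced (well bottom): (2,-1,3) with a≤c, −a<b≤a
well minimum = a = 2

2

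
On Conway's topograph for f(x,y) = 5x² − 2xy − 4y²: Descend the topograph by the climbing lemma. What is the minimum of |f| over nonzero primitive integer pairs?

descent: ρ → (-4,2,5)  [lands on river]
river: ρ → (5,8,-1)
river: ρ → (-1,8,5)
river: ρ → (5,2,-4)
river: ρ → (-4,6,3)
river: ρ → (3,6,-4)
closes: descent 1, river 6
min |a| on river = 1

1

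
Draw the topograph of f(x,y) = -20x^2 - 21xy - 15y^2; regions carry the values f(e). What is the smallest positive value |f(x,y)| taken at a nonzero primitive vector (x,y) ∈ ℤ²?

translate: b→-19 (≡21 mod 40), so (20,21,15)→(20,-19,14)
flip: (20,-19,14)→(14,19,20)
translate: b→-9 (≡19 mod 28), so (14,19,20)→(14,-9,15)
reduced (well bottom): (14,-9,15) with a≤c, −a<b≤a
well minimum |f| = |-14| = 14 (negative-definite)

14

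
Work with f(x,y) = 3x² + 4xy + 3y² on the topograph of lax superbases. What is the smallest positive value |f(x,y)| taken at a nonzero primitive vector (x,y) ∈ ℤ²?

translate: b→-2 (≡4 mod 6), so (3,4,3)→(3,-2,2)
flip: (3,-2,2)→(2,2,3)
reduced (well bottom): (2,2,3) with a≤c, −a<b≤a
well minimum = a = 2

2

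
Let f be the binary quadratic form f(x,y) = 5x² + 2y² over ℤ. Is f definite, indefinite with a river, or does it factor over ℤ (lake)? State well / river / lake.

D = b²−4ac = 0² − 4·5·2 = -40
D < 0 ⇒ definite ⇒ every region one sign ⇒ single well

well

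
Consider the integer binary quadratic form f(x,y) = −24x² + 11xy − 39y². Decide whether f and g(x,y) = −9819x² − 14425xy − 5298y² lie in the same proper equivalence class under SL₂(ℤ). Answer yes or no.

D₁ = -3623, D₂ = -3623
f is negative-definite; reduce −f:
−f: reduced (well bottom): (24,-11,39) with a≤c, −a<b≤a
flip sign back: reduced form of f is (-24,11,-39)
g is negative-definite; reduce −g:
−g: translate: b→-5213 (≡14425 mod 19638), so (9819,14425,5298)→(9819,-5213,692)
−g: flip: (9819,-5213,692)→(692,5213,9819)
−g: translate: b→-323 (≡5213 mod 1384), so (692,5213,9819)→(692,-323,39)
−g: flip: (692,-323,39)→(39,323,692)
−g: translate: b→11 (≡323 mod 78), so (39,323,692)→(39,11,24)
−g: flip: (39,11,24)→(24,-11,39)
−g: reduced (well bottom): (24,-11,39) with a≤c, −a<b≤a
flip sign back: reduced form of g is (-24,11,-39)
reduced forms (-24, 11, -39) vs (-24, 11, -39) ⇒ equivalent

yes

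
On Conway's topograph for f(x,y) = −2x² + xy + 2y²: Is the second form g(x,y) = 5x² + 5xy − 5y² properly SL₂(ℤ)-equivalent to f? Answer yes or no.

D₁ = 17, D₂ = 125
discriminants differ ⇒ not SL₂(ℤ)-equivalent

no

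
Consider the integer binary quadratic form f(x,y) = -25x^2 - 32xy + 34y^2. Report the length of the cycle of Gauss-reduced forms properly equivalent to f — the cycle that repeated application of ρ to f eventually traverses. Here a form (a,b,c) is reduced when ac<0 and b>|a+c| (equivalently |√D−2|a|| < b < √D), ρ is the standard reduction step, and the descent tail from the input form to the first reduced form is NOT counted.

D = 4424, ⌊√D⌋ = 66
descent: ρ → (34,32,-25)  [lands on river]
river: ρ → (-25,18,41)
river: ρ → (41,64,-2)
river: ρ → (-2,64,41)
river: ρ → (41,18,-25)
river: ρ → (-25,32,34)
river: ρ → (34,36,-23)
river: ρ → (-23,56,14)
river: ρ → (14,56,-23)
river: ρ → (-23,36,34)
ρ-cycle length = 10 (tail of 1 descent step not counted)

10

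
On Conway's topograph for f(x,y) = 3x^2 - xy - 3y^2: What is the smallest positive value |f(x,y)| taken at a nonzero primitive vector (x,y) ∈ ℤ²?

descent: ρ → (-3,1,3)  [lands on river]
river: ρ → (3,5,-1)
river: ρ → (-1,5,3)
river: ρ → (3,1,-3)
river: ρ → (-3,5,1)
river: ρ → (1,5,-3)
closes: descent 1, river 6
min |a| on river = 1

1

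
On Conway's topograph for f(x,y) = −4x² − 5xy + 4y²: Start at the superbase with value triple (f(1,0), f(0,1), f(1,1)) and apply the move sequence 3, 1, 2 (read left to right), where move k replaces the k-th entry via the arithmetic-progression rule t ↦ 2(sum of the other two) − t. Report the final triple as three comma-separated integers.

start (-4,4,-5) = (f(1,0),f(0,1),f(1,1))
replace slot 3: 2·((-4)+4) − (-5) = 5 → (-4,4,5)
replace slot 1: 2·(4+5) − (-4) = 22 → (22,4,5)
replace slot 2: 2·(22+5) − 4 = 50 → (22,50,5)

22,50,5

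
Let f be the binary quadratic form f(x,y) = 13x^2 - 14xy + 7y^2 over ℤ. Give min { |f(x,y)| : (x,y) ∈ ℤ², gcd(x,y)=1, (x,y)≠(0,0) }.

translate: b→12 (≡-14 mod 26), so (13,-14,7)→(13,12,6)
flip: (13,12,6)→(6,-12,13)
translate: b→0 (≡-12 mod 12), so (6,-12,13)→(6,0,7)
reduced (well bottom): (6,0,7) with a≤c, −a<b≤a
well minimum = a = 6

6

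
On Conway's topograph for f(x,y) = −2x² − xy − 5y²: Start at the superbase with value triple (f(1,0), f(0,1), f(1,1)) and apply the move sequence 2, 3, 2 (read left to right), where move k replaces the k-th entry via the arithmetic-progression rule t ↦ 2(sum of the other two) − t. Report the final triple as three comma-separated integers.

start (-2,-5,-8) = (f(1,0),f(0,1),f(1,1))
replace slot 2: 2·((-2)+(-8)) − (-5) = -15 → (-2,-15,-8)
replace slot 3: 2·((-2)+(-15)) − (-8) = -26 → (-2,-15,-26)
replace slot 2: 2·((-2)+(-26)) − (-15) = -41 → (-2,-41,-26)

-2,-41,-26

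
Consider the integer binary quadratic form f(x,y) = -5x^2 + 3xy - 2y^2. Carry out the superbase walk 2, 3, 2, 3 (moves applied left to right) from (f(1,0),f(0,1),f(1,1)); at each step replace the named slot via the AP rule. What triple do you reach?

start (-5,-2,-4) = (f(1,0),f(0,1),f(1,1))
replace slot 2: 2·((-5)+(-4)) − (-2) = -16 → (-5,-16,-4)
replace slot 3: 2·((-5)+(-16)) − (-4) = -38 → (-5,-16,-38)
replace slot 2: 2·((-5)+(-38)) − (-16) = -70 → (-5,-70,-38)
replace slot 3: 2·((-5)+(-70)) − (-38) = -112 → (-5,-70,-112)

-5,-70,-112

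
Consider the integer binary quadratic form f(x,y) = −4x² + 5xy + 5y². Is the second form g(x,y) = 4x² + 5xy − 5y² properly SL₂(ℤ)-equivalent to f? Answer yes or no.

D₁ = 105, D₂ = 105
river cycle of f (length 6): (5, 5, -4), (-4, 3, 6), (6, 9, -1), (-1, 9, 6), (6, 3, -4), (-4, 5, 5)
river cycle of g (length 6): (-5, 5, 4), (4, 3, -6), (-6, 9, 1), (1, 9, -6), (-6, 3, 4), (4, 5, -5)
cycles differ ⇒ inequivalent

no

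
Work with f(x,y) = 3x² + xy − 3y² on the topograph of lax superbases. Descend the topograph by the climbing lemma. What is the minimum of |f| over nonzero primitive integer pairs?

river: ρ → (-3,5,1)
river: ρ → (1,5,-3)
river: ρ → (-3,1,3)
river: ρ → (3,5,-1)
river: ρ → (-1,5,3)
river: ρ → (3,1,-3)
closes: descent 0, river 6
min |a| on river = 1

1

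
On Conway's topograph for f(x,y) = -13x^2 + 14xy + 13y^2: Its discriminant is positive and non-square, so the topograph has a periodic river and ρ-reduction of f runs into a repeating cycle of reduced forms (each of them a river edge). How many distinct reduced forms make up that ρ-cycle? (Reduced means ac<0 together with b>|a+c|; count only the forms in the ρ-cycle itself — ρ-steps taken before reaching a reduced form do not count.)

D = 872, ⌊√D⌋ = 29
river: ρ → (13,12,-14)
river: ρ → (-14,16,11)
river: ρ → (11,28,-2)
river: ρ → (-2,28,11)
river: ρ → (11,16,-14)
river: ρ → (-14,12,13)
river: ρ → (13,14,-13)
river: ρ → (-13,12,14)
river: ρ → (14,16,-11)
river: ρ → (-11,28,2)
river: ρ → (2,28,-11)
river: ρ → (-11,16,14)
river: ρ → (14,12,-13)
river: ρ → (-13,14,13)
ρ-cycle length = 14 (tail of 0 descent steps not counted)

14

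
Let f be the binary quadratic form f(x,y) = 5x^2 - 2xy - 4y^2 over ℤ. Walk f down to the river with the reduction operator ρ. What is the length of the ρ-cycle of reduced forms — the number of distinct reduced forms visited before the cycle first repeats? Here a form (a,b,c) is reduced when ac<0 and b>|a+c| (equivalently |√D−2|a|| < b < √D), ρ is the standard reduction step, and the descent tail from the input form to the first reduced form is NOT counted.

D = 84, ⌊√D⌋ = 9
descent: ρ → (-4,2,5)  [lands on river]
river: ρ → (5,8,-1)
river: ρ → (-1,8,5)
river: ρ → (5,2,-4)
river: ρ → (-4,6,3)
river: ρ → (3,6,-4)
ρ-cycle length = 6 (tail of 1 descent step not counted)

6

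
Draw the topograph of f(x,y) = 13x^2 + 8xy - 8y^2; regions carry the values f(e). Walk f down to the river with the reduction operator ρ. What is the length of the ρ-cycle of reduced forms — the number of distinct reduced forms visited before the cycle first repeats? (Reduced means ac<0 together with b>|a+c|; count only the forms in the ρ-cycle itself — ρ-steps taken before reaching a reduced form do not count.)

D = 480, ⌊√D⌋ = 21
river: ρ → (-8,8,13)
river: ρ → (13,18,-3)
river: ρ → (-3,18,13)
river: ρ → (13,8,-8)
ρ-cycle length = 4 (tail of 0 descent steps not counted)

4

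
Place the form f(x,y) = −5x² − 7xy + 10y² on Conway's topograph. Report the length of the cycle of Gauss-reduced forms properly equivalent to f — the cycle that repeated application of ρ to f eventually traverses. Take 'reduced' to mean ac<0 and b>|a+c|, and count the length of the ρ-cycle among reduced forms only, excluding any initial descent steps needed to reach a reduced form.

D = 249, ⌊√D⌋ = 15
descent: ρ → (10,7,-5)  [lands on river]
river: ρ → (-5,13,4)
river: ρ → (4,11,-8)
river: ρ → (-8,5,7)
river: ρ → (7,9,-6)
river: ρ → (-6,15,1)
river: ρ → (1,15,-6)
river: ρ → (-6,9,7)
river: ρ → (7,5,-8)
river: ρ → (-8,11,4)
river: ρ → (4,13,-5)
river: ρ → (-5,7,10)
river: ρ → (10,13,-2)
river: ρ → (-2,15,3)
river: ρ → (3,15,-2)
river: ρ → (-2,13,10)
ρ-cycle length = 16 (tail of 1 descent step not counted)

16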